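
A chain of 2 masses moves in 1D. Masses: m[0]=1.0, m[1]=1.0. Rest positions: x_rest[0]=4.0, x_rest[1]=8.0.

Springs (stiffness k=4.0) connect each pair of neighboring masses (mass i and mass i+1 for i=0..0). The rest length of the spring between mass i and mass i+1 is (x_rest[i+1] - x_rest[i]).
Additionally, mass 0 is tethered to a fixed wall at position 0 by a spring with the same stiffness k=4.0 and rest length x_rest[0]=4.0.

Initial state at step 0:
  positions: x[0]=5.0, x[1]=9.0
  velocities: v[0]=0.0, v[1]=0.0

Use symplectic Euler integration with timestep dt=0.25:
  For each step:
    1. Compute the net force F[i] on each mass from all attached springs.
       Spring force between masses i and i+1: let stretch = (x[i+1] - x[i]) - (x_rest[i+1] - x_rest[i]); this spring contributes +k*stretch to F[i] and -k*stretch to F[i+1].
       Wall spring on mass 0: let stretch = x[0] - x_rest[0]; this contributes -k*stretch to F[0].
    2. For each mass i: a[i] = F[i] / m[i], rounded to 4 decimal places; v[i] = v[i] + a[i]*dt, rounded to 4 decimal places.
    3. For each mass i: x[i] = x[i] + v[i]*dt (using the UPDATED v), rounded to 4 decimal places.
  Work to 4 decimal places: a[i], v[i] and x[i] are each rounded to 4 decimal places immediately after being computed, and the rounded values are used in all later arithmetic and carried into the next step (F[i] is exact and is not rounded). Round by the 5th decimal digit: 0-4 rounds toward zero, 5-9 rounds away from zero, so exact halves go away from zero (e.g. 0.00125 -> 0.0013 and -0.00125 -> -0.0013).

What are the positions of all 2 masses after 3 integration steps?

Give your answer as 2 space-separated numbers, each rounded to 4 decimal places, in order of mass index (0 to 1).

Step 0: x=[5.0000 9.0000] v=[0.0000 0.0000]
Step 1: x=[4.7500 9.0000] v=[-1.0000 0.0000]
Step 2: x=[4.3750 8.9375] v=[-1.5000 -0.2500]
Step 3: x=[4.0469 8.7344] v=[-1.3125 -0.8125]

Answer: 4.0469 8.7344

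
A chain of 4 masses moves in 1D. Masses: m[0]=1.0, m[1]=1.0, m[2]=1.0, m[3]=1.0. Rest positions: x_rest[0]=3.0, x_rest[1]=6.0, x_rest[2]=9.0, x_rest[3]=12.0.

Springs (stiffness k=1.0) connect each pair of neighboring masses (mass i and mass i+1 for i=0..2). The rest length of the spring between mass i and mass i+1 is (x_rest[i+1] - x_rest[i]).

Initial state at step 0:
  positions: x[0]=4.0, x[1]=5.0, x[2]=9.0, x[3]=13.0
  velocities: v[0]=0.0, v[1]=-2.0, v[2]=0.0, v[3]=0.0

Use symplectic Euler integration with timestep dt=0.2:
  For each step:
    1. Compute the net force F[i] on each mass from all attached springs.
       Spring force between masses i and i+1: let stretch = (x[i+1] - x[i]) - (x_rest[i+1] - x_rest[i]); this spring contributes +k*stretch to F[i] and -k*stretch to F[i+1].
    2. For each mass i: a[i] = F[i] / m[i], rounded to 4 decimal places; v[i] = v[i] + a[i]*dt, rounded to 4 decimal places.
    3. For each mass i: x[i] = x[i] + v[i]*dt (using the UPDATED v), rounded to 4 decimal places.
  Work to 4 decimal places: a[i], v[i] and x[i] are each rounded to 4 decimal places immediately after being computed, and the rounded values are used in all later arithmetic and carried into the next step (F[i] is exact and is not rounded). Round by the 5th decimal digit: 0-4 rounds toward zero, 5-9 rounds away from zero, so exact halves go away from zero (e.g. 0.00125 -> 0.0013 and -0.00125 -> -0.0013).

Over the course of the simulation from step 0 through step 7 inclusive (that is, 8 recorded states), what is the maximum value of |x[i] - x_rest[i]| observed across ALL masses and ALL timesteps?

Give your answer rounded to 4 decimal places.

Answer: 1.4208

Derivation:
Step 0: x=[4.0000 5.0000 9.0000 13.0000] v=[0.0000 -2.0000 0.0000 0.0000]
Step 1: x=[3.9200 4.7200 9.0000 12.9600] v=[-0.4000 -1.4000 0.0000 -0.2000]
Step 2: x=[3.7520 4.5792 8.9872 12.8816] v=[-0.8400 -0.7040 -0.0640 -0.3920]
Step 3: x=[3.4971 4.5816 8.9539 12.7674] v=[-1.2746 0.0122 -0.1667 -0.5709]
Step 4: x=[3.1656 4.7156 8.8982 12.6207] v=[-1.6577 0.6698 -0.2785 -0.7336]
Step 5: x=[2.7761 4.9549 8.8241 12.4451] v=[-1.9477 1.1963 -0.3705 -0.8781]
Step 6: x=[2.3537 5.2618 8.7401 12.2446] v=[-2.1119 1.5344 -0.4201 -1.0023]
Step 7: x=[1.9276 5.5915 8.6571 12.0240] v=[-2.1303 1.6484 -0.4149 -1.1032]
Max displacement = 1.4208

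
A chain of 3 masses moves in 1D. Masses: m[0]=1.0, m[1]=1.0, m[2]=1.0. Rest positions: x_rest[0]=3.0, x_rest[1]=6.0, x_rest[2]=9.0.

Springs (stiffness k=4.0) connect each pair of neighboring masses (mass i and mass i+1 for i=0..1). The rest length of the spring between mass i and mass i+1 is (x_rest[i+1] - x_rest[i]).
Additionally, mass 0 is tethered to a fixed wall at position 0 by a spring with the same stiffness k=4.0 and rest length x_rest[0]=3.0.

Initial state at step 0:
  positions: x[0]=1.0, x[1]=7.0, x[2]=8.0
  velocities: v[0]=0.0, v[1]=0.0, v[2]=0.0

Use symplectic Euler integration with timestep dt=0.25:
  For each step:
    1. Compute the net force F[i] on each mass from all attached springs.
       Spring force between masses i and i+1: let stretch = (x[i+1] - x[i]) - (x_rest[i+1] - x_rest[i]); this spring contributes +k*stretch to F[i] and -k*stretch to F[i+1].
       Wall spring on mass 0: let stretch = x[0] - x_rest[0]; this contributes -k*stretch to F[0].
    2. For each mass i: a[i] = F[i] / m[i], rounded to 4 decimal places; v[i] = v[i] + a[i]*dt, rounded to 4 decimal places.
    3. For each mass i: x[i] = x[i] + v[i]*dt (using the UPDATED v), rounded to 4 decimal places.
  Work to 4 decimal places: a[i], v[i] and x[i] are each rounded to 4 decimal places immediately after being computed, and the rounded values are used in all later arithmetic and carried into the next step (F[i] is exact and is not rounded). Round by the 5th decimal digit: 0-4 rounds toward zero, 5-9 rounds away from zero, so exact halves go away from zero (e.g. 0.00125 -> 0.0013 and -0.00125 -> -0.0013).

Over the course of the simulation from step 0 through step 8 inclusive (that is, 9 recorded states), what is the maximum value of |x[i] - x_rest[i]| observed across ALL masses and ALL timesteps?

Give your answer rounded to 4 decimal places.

Step 0: x=[1.0000 7.0000 8.0000] v=[0.0000 0.0000 0.0000]
Step 1: x=[2.2500 5.7500 8.5000] v=[5.0000 -5.0000 2.0000]
Step 2: x=[3.8125 4.3125 9.0625] v=[6.2500 -5.7500 2.2500]
Step 3: x=[4.5469 3.9375 9.1875] v=[2.9375 -1.5000 0.5000]
Step 4: x=[3.9922 5.0274 8.7500] v=[-2.2188 4.3594 -1.7500]
Step 5: x=[2.6983 6.7891 8.1319] v=[-5.1758 7.0468 -2.4726]
Step 6: x=[1.7525 7.8638 7.9281] v=[-3.7833 4.2988 -0.8154]
Step 7: x=[1.8964 7.4268 8.4582] v=[0.5755 -1.7482 2.1203]
Step 8: x=[2.9488 5.8650 9.4804] v=[4.2095 -6.2472 4.0889]
Max displacement = 2.0625

Answer: 2.0625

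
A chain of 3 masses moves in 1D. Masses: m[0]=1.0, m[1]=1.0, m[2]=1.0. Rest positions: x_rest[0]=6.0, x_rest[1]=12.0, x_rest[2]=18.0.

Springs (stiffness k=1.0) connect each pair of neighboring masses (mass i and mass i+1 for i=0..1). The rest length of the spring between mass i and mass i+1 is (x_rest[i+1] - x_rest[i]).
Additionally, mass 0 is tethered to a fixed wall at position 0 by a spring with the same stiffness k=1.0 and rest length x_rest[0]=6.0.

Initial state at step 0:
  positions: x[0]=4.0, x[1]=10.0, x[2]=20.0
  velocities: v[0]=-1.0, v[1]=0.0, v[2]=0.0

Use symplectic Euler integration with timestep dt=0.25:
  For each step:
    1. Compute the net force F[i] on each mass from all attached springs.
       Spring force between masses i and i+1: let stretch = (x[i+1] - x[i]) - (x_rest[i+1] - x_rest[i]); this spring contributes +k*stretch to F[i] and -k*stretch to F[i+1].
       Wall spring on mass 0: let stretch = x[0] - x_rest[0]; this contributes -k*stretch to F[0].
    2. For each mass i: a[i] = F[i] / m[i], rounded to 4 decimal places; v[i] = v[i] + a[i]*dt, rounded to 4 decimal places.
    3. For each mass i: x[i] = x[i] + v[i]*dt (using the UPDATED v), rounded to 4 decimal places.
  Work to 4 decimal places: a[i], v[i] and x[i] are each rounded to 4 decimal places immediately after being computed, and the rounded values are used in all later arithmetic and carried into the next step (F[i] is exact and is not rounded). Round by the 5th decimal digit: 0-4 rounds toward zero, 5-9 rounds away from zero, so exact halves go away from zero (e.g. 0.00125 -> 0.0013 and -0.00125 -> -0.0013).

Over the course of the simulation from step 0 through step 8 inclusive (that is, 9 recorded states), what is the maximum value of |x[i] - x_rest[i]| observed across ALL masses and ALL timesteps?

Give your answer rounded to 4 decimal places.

Answer: 2.3137

Derivation:
Step 0: x=[4.0000 10.0000 20.0000] v=[-1.0000 0.0000 0.0000]
Step 1: x=[3.8750 10.2500 19.7500] v=[-0.5000 1.0000 -1.0000]
Step 2: x=[3.9063 10.6953 19.2813] v=[0.1250 1.7813 -1.8750]
Step 3: x=[4.1177 11.2530 18.6509] v=[0.8457 2.2306 -2.5215]
Step 4: x=[4.5177 11.8271 17.9332] v=[1.6001 2.2963 -2.8710]
Step 5: x=[5.0922 12.3260 17.2088] v=[2.2980 1.9955 -2.8975]
Step 6: x=[5.8006 12.6780 16.5543] v=[2.8334 1.4078 -2.6182]
Step 7: x=[6.5763 12.8424 16.0325] v=[3.1026 0.6575 -2.0873]
Step 8: x=[7.3326 12.8145 15.6863] v=[3.0251 -0.1115 -1.3848]
Max displacement = 2.3137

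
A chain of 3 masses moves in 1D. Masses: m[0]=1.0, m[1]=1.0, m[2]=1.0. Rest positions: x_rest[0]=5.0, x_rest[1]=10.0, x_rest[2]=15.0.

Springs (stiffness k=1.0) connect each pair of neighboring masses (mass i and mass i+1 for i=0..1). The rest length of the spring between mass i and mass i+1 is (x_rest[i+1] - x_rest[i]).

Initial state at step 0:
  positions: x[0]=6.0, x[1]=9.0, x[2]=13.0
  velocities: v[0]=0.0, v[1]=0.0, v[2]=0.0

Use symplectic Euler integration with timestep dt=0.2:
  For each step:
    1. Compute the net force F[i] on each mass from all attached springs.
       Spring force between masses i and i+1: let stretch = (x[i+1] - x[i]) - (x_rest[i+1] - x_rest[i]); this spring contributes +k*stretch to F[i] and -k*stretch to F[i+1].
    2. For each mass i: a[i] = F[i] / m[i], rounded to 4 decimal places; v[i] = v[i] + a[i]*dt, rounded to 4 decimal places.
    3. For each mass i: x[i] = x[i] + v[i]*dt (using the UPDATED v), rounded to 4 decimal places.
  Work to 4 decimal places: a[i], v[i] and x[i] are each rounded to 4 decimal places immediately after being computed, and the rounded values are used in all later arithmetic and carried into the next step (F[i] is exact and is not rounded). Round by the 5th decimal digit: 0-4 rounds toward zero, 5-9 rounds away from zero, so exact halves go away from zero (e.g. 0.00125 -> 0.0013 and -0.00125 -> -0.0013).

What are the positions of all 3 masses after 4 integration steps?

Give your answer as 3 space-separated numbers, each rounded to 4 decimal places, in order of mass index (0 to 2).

Step 0: x=[6.0000 9.0000 13.0000] v=[0.0000 0.0000 0.0000]
Step 1: x=[5.9200 9.0400 13.0400] v=[-0.4000 0.2000 0.2000]
Step 2: x=[5.7648 9.1152 13.1200] v=[-0.7760 0.3760 0.4000]
Step 3: x=[5.5436 9.2166 13.2398] v=[-1.1059 0.5069 0.5990]
Step 4: x=[5.2693 9.3320 13.3987] v=[-1.3713 0.5769 0.7944]

Answer: 5.2693 9.3320 13.3987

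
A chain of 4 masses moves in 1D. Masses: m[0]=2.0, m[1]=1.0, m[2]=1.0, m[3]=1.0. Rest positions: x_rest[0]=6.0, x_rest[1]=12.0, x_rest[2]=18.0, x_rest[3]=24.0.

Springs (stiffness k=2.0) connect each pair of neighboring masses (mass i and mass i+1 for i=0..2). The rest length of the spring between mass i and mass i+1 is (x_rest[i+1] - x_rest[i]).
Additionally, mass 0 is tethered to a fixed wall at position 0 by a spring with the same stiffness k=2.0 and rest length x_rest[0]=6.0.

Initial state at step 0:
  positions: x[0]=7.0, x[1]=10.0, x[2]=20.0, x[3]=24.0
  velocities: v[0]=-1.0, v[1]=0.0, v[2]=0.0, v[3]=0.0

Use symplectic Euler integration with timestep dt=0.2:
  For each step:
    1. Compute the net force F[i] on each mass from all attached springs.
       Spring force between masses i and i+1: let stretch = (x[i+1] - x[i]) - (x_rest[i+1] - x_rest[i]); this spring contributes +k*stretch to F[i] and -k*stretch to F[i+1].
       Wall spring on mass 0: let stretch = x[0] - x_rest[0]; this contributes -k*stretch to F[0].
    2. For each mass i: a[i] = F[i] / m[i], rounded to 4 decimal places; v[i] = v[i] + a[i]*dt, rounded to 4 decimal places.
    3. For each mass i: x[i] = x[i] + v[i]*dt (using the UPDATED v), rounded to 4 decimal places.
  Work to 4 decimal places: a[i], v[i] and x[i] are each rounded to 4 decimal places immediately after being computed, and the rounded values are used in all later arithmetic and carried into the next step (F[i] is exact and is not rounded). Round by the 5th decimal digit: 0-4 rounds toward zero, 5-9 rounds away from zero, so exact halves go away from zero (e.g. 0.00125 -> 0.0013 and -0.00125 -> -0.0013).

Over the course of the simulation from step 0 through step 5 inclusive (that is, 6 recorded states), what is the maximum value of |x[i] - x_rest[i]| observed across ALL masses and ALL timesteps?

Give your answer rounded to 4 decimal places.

Answer: 2.1544

Derivation:
Step 0: x=[7.0000 10.0000 20.0000 24.0000] v=[-1.0000 0.0000 0.0000 0.0000]
Step 1: x=[6.6400 10.5600 19.5200 24.1600] v=[-1.8000 2.8000 -2.4000 0.8000]
Step 2: x=[6.1712 11.5232 18.6944 24.4288] v=[-2.3440 4.8160 -4.1280 1.3440]
Step 3: x=[5.6696 12.6319 17.7539 24.7188] v=[-2.5078 5.5437 -4.7027 1.4502]
Step 4: x=[5.2197 13.5934 16.9608 24.9316] v=[-2.2493 4.8076 -3.9655 1.0642]
Step 5: x=[4.8960 14.1544 16.5360 24.9868] v=[-1.6185 2.8051 -2.1241 0.2759]
Max displacement = 2.1544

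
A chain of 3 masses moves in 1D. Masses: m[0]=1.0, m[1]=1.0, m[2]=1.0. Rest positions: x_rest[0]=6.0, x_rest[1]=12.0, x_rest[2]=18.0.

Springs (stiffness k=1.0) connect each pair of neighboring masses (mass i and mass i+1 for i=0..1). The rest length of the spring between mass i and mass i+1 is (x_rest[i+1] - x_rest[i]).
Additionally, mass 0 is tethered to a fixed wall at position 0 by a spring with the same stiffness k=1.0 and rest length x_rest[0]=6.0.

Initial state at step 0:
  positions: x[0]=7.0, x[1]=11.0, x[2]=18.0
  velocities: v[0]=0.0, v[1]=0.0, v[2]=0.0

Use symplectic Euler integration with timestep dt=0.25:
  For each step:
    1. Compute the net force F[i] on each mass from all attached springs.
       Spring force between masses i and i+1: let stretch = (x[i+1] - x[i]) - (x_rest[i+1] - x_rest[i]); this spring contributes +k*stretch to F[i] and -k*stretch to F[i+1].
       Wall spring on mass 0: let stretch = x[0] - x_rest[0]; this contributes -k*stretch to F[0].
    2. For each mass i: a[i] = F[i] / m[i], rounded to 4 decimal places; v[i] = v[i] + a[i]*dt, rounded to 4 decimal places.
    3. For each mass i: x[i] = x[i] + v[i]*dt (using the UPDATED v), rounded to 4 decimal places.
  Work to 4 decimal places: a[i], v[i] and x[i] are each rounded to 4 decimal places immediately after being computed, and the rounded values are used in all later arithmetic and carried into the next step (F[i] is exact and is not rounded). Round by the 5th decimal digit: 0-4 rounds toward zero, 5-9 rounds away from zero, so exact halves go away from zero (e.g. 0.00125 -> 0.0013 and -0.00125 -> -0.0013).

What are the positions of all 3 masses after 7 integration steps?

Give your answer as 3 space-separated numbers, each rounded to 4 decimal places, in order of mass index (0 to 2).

Answer: 4.9509 12.7695 17.6099

Derivation:
Step 0: x=[7.0000 11.0000 18.0000] v=[0.0000 0.0000 0.0000]
Step 1: x=[6.8125 11.1875 17.9375] v=[-0.7500 0.7500 -0.2500]
Step 2: x=[6.4727 11.5235 17.8281] v=[-1.3594 1.3438 -0.4375]
Step 3: x=[6.0440 11.9378 17.6997] v=[-1.7149 1.6573 -0.5137]
Step 4: x=[5.6059 12.3439 17.5862] v=[-1.7525 1.6243 -0.4542]
Step 5: x=[5.2385 12.6565 17.5200] v=[-1.4695 1.2504 -0.2648]
Step 6: x=[5.0074 12.8095 17.5248] v=[-0.9246 0.6118 0.0193]
Step 7: x=[4.9509 12.7695 17.6099] v=[-0.2259 -0.1599 0.3405]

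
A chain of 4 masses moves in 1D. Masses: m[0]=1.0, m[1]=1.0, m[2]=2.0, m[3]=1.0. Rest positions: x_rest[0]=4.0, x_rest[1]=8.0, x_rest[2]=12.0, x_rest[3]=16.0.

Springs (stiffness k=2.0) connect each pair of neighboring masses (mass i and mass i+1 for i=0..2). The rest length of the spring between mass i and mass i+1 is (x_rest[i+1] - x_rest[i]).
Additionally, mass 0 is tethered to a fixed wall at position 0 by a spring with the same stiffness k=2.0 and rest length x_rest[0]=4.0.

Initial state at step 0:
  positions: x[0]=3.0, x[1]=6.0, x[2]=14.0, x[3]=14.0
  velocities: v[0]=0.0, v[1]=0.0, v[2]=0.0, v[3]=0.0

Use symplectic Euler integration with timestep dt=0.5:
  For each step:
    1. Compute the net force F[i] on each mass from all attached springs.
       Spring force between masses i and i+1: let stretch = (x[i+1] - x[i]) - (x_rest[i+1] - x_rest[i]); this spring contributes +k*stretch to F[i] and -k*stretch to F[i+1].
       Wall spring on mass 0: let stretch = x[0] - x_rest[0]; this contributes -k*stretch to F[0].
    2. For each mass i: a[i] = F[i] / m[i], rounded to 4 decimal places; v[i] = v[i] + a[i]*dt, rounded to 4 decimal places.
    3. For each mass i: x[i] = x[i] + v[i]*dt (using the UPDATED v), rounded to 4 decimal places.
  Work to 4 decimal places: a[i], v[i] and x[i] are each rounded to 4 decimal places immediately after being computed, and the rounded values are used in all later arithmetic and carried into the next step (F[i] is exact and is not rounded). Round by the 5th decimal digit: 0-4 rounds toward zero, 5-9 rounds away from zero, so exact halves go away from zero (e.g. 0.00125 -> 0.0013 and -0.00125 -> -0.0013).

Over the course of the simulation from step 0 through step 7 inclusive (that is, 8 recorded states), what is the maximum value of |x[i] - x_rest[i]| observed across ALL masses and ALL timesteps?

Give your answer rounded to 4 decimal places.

Answer: 3.1406

Derivation:
Step 0: x=[3.0000 6.0000 14.0000 14.0000] v=[0.0000 0.0000 0.0000 0.0000]
Step 1: x=[3.0000 8.5000 12.0000 16.0000] v=[0.0000 5.0000 -4.0000 4.0000]
Step 2: x=[4.2500 10.0000 10.1250 18.0000] v=[2.5000 3.0000 -3.7500 4.0000]
Step 3: x=[6.2500 8.6875 10.1875 18.0625] v=[4.0000 -2.6250 0.1250 0.1250]
Step 4: x=[6.3438 6.9063 11.8438 16.1875] v=[0.1875 -3.5625 3.3125 -3.7500]
Step 5: x=[3.5469 7.3126 13.3516 14.1407] v=[-5.5938 0.8125 3.0156 -4.0937]
Step 6: x=[0.8594 8.8555 13.5470 13.6993] v=[-5.3750 3.0858 0.3907 -0.8828]
Step 7: x=[1.7403 8.7461 12.6076 15.1818] v=[1.7617 -0.2188 -1.8789 2.9649]
Max displacement = 3.1406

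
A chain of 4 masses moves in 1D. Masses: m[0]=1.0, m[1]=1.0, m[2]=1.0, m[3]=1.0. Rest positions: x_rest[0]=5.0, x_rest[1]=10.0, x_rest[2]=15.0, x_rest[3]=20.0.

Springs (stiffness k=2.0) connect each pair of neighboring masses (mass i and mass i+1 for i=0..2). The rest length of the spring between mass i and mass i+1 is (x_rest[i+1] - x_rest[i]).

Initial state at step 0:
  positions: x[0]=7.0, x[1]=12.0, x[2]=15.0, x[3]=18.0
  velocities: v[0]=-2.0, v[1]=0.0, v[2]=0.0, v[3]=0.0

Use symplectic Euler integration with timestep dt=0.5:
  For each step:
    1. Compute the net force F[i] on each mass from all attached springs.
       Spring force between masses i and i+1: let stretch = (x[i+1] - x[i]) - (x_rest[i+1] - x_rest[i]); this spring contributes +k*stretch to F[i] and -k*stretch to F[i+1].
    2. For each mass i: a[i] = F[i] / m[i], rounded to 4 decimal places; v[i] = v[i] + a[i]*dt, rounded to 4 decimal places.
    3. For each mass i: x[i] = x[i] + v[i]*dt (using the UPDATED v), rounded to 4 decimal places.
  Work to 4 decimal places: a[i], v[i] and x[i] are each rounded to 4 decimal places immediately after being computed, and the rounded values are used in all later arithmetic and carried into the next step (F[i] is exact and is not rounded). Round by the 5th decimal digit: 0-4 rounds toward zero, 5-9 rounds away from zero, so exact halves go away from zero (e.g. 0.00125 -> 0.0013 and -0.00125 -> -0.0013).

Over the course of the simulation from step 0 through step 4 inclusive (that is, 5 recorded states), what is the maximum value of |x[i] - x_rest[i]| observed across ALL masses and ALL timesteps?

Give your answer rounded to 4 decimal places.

Answer: 2.6250

Derivation:
Step 0: x=[7.0000 12.0000 15.0000 18.0000] v=[-2.0000 0.0000 0.0000 0.0000]
Step 1: x=[6.0000 11.0000 15.0000 19.0000] v=[-2.0000 -2.0000 0.0000 2.0000]
Step 2: x=[5.0000 9.5000 15.0000 20.5000] v=[-2.0000 -3.0000 0.0000 3.0000]
Step 3: x=[3.7500 8.5000 15.0000 21.7500] v=[-2.5000 -2.0000 0.0000 2.5000]
Step 4: x=[2.3750 8.3750 15.1250 22.1250] v=[-2.7500 -0.2500 0.2500 0.7500]
Max displacement = 2.6250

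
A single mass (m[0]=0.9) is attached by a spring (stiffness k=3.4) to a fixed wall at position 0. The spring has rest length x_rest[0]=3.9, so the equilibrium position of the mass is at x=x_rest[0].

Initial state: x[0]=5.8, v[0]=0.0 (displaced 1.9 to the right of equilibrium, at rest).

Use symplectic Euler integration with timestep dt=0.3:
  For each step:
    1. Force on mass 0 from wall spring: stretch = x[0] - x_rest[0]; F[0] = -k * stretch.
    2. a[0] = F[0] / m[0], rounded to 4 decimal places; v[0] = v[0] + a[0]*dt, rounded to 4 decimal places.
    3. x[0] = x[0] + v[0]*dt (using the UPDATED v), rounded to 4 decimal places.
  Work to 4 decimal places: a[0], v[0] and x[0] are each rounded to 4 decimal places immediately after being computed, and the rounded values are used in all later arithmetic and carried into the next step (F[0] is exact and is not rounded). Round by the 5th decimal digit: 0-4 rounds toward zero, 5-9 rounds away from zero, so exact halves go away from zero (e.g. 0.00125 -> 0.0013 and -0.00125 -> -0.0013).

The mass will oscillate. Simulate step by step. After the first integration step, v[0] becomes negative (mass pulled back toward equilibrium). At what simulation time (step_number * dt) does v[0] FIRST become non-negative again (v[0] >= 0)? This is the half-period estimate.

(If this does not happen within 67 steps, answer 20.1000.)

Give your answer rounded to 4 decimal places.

Answer: 1.8000

Derivation:
Step 0: x=[5.8000] v=[0.0000]
Step 1: x=[5.1540] v=[-2.1533]
Step 2: x=[4.0817] v=[-3.5745]
Step 3: x=[2.9476] v=[-3.7804]
Step 4: x=[2.1373] v=[-2.7010]
Step 5: x=[1.9263] v=[-0.7033]
Step 6: x=[2.3864] v=[1.5336]
First v>=0 after going negative at step 6, time=1.8000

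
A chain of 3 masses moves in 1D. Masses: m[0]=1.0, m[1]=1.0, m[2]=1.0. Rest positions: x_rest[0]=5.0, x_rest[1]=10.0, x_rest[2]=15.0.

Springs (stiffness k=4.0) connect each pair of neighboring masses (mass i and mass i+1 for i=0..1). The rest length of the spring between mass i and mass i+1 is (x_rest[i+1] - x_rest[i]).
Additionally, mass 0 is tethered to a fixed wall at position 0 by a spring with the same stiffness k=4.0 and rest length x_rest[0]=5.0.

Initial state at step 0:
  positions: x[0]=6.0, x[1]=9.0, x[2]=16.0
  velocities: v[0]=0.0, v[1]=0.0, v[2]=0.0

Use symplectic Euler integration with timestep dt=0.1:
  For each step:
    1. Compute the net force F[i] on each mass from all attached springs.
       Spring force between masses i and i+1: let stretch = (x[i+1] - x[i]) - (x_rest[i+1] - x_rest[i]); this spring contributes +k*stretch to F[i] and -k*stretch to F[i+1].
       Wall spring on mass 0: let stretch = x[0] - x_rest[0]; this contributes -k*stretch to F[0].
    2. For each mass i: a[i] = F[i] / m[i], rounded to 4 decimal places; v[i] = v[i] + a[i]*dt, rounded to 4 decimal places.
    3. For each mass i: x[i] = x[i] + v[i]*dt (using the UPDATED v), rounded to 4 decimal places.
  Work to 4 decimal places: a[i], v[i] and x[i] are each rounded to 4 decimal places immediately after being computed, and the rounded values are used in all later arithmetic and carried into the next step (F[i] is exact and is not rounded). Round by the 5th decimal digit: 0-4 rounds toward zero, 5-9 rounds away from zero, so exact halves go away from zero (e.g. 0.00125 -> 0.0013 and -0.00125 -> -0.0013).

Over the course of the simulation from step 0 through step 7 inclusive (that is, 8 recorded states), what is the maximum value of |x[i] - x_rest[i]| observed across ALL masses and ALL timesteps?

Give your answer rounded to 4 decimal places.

Answer: 1.3691

Derivation:
Step 0: x=[6.0000 9.0000 16.0000] v=[0.0000 0.0000 0.0000]
Step 1: x=[5.8800 9.1600 15.9200] v=[-1.2000 1.6000 -0.8000]
Step 2: x=[5.6560 9.4592 15.7696] v=[-2.2400 2.9920 -1.5040]
Step 3: x=[5.3579 9.8587 15.5668] v=[-2.9811 3.9949 -2.0282]
Step 4: x=[5.0255 10.3065 15.3357] v=[-3.3239 4.4778 -2.3114]
Step 5: x=[4.7033 10.7442 15.1034] v=[-3.2217 4.3771 -2.3231]
Step 6: x=[4.4346 11.1146 14.8967] v=[-2.6867 3.7044 -2.0668]
Step 7: x=[4.2558 11.3691 14.7387] v=[-1.7885 2.5452 -1.5796]
Max displacement = 1.3691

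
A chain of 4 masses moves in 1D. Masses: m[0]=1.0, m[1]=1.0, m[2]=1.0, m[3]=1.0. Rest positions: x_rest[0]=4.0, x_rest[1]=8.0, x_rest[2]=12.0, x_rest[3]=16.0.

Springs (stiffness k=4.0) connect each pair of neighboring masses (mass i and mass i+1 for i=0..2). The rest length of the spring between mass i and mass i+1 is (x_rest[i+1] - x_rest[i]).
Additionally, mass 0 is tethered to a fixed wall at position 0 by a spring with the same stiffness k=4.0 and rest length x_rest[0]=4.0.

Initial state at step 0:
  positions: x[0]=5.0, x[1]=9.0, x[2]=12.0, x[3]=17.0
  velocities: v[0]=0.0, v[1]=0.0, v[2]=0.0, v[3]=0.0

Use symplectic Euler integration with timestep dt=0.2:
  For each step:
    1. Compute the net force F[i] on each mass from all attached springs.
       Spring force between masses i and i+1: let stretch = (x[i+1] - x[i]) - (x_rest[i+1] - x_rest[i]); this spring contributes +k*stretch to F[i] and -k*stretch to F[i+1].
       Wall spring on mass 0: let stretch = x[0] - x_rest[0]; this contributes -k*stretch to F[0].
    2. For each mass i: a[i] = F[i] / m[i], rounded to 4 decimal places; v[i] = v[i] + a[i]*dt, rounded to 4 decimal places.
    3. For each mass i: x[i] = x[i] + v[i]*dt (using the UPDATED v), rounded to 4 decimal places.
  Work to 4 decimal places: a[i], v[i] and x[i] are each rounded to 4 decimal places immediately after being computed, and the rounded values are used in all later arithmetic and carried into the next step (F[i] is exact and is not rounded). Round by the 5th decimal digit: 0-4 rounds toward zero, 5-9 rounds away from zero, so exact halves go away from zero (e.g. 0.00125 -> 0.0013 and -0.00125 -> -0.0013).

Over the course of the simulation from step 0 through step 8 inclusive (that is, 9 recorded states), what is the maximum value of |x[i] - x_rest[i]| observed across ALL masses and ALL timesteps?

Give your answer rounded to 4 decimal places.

Answer: 1.3754

Derivation:
Step 0: x=[5.0000 9.0000 12.0000 17.0000] v=[0.0000 0.0000 0.0000 0.0000]
Step 1: x=[4.8400 8.8400 12.3200 16.8400] v=[-0.8000 -0.8000 1.6000 -0.8000]
Step 2: x=[4.5456 8.5968 12.8064 16.5968] v=[-1.4720 -1.2160 2.4320 -1.2160]
Step 3: x=[4.1721 8.3789 13.2257 16.3871] v=[-1.8675 -1.0893 2.0966 -1.0483]
Step 4: x=[3.8042 8.2634 13.3754 16.3116] v=[-1.8397 -0.5773 0.7483 -0.3774]
Step 5: x=[3.5411 8.2524 13.1769 16.4063] v=[-1.3157 -0.0551 -0.9923 0.4736]
Step 6: x=[3.4652 8.2755 12.7072 16.6243] v=[-0.3795 0.1155 -2.3484 1.0901]
Step 7: x=[3.6045 8.2380 12.1552 16.8556] v=[0.6966 -0.1874 -2.7601 1.1564]
Step 8: x=[3.9085 8.0859 11.7285 16.9748] v=[1.5198 -0.7604 -2.1335 0.5961]
Max displacement = 1.3754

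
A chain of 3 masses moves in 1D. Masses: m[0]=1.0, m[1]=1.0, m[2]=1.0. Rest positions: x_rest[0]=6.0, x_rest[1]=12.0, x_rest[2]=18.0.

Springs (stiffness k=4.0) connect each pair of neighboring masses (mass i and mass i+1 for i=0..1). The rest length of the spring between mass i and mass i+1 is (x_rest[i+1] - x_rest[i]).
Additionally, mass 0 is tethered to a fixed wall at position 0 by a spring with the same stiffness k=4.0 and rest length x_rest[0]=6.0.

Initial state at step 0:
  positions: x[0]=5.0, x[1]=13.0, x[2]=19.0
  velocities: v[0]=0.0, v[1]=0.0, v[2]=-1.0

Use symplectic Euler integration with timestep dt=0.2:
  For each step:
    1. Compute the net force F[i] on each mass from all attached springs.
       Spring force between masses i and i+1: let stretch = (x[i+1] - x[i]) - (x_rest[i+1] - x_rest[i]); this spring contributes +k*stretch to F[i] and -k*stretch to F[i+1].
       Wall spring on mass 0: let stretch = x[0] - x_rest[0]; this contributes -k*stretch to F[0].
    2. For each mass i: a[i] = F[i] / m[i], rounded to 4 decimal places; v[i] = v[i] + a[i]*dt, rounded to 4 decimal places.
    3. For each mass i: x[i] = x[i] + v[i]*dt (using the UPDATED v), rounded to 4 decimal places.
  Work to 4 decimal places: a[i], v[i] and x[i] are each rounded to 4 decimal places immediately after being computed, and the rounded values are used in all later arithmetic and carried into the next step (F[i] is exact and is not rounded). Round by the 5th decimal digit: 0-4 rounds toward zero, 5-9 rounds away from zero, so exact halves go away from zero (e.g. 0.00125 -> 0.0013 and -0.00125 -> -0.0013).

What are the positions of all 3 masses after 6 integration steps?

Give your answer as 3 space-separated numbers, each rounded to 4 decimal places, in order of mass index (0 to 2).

Step 0: x=[5.0000 13.0000 19.0000] v=[0.0000 0.0000 -1.0000]
Step 1: x=[5.4800 12.6800 18.8000] v=[2.4000 -1.6000 -1.0000]
Step 2: x=[6.2352 12.1872 18.5808] v=[3.7760 -2.4640 -1.0960]
Step 3: x=[6.9451 11.7651 18.2986] v=[3.5494 -2.1107 -1.4109]
Step 4: x=[7.3150 11.6171 17.9311] v=[1.8493 -0.7399 -1.8377]
Step 5: x=[7.2028 11.7910 17.5133] v=[-0.5610 0.8696 -2.0889]
Step 6: x=[6.6723 12.1464 17.1400] v=[-2.6527 1.7769 -1.8667]

Answer: 6.6723 12.1464 17.1400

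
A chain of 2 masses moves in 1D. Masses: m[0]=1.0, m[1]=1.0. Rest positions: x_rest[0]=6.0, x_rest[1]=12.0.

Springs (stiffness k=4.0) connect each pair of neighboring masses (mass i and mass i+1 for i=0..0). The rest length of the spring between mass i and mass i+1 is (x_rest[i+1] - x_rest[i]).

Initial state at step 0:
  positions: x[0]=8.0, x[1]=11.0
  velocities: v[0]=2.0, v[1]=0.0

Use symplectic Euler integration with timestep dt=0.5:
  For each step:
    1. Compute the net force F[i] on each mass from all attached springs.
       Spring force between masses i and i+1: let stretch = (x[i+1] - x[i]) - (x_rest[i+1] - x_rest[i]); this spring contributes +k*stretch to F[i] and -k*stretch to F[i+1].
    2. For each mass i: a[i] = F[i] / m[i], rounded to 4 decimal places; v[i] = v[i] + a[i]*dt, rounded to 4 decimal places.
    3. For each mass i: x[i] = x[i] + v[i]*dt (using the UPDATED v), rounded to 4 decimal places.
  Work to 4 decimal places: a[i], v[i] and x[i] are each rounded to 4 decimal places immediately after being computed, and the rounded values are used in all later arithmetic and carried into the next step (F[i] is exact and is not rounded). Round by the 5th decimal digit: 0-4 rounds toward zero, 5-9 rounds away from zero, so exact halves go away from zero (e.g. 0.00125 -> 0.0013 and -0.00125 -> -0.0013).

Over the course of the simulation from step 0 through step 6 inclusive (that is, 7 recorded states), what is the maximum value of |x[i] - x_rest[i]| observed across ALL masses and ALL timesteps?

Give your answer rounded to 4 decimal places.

Step 0: x=[8.0000 11.0000] v=[2.0000 0.0000]
Step 1: x=[6.0000 14.0000] v=[-4.0000 6.0000]
Step 2: x=[6.0000 15.0000] v=[0.0000 2.0000]
Step 3: x=[9.0000 13.0000] v=[6.0000 -4.0000]
Step 4: x=[10.0000 13.0000] v=[2.0000 0.0000]
Step 5: x=[8.0000 16.0000] v=[-4.0000 6.0000]
Step 6: x=[8.0000 17.0000] v=[0.0000 2.0000]
Max displacement = 5.0000

Answer: 5.0000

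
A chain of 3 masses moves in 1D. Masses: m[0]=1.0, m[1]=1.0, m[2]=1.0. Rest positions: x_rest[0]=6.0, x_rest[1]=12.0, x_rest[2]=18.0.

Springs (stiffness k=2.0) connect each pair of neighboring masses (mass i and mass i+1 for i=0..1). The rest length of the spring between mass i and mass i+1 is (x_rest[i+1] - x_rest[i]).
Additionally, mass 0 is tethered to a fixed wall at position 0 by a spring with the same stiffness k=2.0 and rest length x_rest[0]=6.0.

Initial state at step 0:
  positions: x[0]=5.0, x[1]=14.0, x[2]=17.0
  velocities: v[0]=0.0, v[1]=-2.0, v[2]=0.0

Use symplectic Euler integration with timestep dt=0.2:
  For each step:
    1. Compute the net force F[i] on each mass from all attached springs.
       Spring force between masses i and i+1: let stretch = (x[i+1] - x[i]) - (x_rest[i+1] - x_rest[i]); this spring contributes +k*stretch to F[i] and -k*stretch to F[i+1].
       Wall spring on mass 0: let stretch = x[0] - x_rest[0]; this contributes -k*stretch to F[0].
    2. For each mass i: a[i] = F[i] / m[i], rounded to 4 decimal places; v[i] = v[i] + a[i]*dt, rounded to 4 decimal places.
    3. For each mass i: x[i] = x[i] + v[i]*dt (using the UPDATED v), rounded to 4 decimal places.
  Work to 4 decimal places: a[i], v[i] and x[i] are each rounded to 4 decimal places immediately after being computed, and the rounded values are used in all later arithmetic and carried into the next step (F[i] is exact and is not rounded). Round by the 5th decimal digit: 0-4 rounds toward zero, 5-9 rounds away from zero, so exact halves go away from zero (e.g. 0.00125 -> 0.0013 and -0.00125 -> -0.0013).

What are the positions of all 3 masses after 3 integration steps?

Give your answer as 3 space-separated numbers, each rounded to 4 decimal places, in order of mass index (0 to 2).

Step 0: x=[5.0000 14.0000 17.0000] v=[0.0000 -2.0000 0.0000]
Step 1: x=[5.3200 13.1200 17.2400] v=[1.6000 -4.4000 1.2000]
Step 2: x=[5.8384 11.9456 17.6304] v=[2.5920 -5.8720 1.9520]
Step 3: x=[6.3783 10.7374 18.0460] v=[2.6995 -6.0410 2.0781]

Answer: 6.3783 10.7374 18.0460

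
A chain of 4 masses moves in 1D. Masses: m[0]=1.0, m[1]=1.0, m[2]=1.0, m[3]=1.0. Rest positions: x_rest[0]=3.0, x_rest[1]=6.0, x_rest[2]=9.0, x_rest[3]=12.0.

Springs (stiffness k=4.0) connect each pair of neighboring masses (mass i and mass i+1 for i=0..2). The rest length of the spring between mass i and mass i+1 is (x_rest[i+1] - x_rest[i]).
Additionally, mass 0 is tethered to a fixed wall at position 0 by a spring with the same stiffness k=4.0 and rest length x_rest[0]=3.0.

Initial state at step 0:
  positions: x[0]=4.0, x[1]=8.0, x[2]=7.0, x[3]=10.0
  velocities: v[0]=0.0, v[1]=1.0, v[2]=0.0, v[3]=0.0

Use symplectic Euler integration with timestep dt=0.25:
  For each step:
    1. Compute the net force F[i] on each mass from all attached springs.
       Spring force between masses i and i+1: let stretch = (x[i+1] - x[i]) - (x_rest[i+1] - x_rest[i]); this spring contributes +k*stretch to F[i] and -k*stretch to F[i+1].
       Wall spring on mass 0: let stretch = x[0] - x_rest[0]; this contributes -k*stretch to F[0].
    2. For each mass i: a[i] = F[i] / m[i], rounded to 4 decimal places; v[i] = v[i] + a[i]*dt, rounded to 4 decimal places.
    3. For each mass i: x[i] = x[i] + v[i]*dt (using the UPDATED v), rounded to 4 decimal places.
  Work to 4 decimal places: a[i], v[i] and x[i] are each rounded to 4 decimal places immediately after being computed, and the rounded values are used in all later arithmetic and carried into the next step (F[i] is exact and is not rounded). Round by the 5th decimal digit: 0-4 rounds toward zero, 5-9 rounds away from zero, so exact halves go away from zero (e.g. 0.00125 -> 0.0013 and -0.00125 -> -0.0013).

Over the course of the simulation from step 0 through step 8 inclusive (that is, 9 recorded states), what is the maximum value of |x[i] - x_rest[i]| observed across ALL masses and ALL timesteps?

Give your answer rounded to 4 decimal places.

Answer: 2.2402

Derivation:
Step 0: x=[4.0000 8.0000 7.0000 10.0000] v=[0.0000 1.0000 0.0000 0.0000]
Step 1: x=[4.0000 7.0000 8.0000 10.0000] v=[0.0000 -4.0000 4.0000 0.0000]
Step 2: x=[3.7500 5.5000 9.2500 10.2500] v=[-1.0000 -6.0000 5.0000 1.0000]
Step 3: x=[3.0000 4.5000 9.8125 11.0000] v=[-3.0000 -4.0000 2.2500 3.0000]
Step 4: x=[1.8750 4.4531 9.3438 12.2031] v=[-4.5000 -0.1875 -1.8750 4.8125]
Step 5: x=[0.9258 4.9844 8.3672 13.4414] v=[-3.7969 2.1251 -3.9064 4.9532]
Step 6: x=[0.7598 5.3467 7.8135 14.1612] v=[-0.6641 1.4493 -2.2150 2.8790]
Step 7: x=[1.5506 5.1790 8.2300 14.0440] v=[3.1630 -0.6708 1.6659 -0.4687]
Step 8: x=[2.8608 4.8670 9.3372 13.2233] v=[5.2408 -1.2482 4.4289 -3.2827]
Max displacement = 2.2402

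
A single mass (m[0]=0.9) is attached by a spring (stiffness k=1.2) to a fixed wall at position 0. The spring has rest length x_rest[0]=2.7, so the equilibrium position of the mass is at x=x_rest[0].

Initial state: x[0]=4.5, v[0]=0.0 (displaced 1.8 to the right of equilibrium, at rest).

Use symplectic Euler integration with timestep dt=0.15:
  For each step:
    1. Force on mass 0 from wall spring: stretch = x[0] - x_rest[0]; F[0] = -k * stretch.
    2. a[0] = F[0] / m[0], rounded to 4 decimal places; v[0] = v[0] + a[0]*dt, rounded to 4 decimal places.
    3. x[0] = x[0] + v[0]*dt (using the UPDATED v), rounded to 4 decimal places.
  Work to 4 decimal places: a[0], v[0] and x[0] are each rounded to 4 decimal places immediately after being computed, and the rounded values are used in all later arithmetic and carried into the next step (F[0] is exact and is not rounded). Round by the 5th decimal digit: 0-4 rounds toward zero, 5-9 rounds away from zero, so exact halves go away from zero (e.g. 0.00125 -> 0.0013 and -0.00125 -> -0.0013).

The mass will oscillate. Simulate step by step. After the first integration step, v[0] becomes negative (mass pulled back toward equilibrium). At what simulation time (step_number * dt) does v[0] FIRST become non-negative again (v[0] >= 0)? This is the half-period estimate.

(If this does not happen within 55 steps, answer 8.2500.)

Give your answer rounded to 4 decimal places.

Answer: 2.8500

Derivation:
Step 0: x=[4.5000] v=[0.0000]
Step 1: x=[4.4460] v=[-0.3600]
Step 2: x=[4.3396] v=[-0.7092]
Step 3: x=[4.1840] v=[-1.0371]
Step 4: x=[3.9839] v=[-1.3339]
Step 5: x=[3.7453] v=[-1.5907]
Step 6: x=[3.4753] v=[-1.7998]
Step 7: x=[3.1821] v=[-1.9549]
Step 8: x=[2.8744] v=[-2.0513]
Step 9: x=[2.5615] v=[-2.0862]
Step 10: x=[2.2527] v=[-2.0585]
Step 11: x=[1.9574] v=[-1.9690]
Step 12: x=[1.6843] v=[-1.8205]
Step 13: x=[1.4417] v=[-1.6174]
Step 14: x=[1.2368] v=[-1.3657]
Step 15: x=[1.0758] v=[-1.0731]
Step 16: x=[0.9636] v=[-0.7483]
Step 17: x=[0.9035] v=[-0.4010]
Step 18: x=[0.8972] v=[-0.0417]
Step 19: x=[0.9450] v=[0.3189]
First v>=0 after going negative at step 19, time=2.8500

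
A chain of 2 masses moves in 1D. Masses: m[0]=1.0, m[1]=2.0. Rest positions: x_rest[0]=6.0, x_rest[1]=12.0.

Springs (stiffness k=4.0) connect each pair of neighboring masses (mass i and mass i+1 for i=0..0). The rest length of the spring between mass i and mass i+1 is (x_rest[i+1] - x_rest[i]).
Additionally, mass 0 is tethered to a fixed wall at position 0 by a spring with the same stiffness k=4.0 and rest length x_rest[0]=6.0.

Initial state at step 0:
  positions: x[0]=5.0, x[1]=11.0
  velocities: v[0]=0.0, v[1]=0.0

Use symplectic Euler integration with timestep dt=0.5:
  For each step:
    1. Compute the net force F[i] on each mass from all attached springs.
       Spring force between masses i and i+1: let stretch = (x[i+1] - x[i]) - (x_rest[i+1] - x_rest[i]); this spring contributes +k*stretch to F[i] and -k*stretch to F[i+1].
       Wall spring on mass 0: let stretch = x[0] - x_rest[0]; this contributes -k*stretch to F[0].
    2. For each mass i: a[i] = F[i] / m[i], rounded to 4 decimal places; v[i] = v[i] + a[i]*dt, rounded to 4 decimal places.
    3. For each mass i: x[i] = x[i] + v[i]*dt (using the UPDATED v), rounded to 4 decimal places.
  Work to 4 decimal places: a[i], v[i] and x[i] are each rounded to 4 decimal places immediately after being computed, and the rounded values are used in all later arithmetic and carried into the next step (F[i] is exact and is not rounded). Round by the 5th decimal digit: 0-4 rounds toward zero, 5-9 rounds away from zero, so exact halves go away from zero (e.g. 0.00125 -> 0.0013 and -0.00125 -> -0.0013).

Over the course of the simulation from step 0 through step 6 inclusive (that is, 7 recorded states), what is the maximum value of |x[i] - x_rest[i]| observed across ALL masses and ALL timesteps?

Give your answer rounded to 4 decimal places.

Answer: 1.1563

Derivation:
Step 0: x=[5.0000 11.0000] v=[0.0000 0.0000]
Step 1: x=[6.0000 11.0000] v=[2.0000 0.0000]
Step 2: x=[6.0000 11.5000] v=[0.0000 1.0000]
Step 3: x=[5.5000 12.2500] v=[-1.0000 1.5000]
Step 4: x=[6.2500 12.6250] v=[1.5000 0.7500]
Step 5: x=[7.1250 12.8125] v=[1.7500 0.3750]
Step 6: x=[6.5625 13.1563] v=[-1.1250 0.6875]
Max displacement = 1.1563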